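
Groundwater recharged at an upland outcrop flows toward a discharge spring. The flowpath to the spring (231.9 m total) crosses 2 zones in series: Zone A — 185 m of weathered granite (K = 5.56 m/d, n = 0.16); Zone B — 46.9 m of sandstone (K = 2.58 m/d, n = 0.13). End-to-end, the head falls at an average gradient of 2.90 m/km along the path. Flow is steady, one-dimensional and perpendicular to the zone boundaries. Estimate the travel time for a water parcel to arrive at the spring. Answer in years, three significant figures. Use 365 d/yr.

For zones in series the flux q is common to all zones; the equivalent conductivity is the harmonic (thickness-weighted) mean, K_eq = L_total / Σ(L_j/K_j).
Σ(L/K) = 185/5.56 + 46.9/2.58 = 33.27 + 18.18 = 51.45 d
K_eq = L_total / Σ(L/K) = 231.9 / 51.45 = 4.507 m/d
q = K_eq · i = 4.507 × 0.0029 = 0.01307 m/d (same in every zone)
Zone A: v = q/n = 0.01307/0.16 = 0.08169 m/d → t_A = 185/0.08169 = 2265 d
Zone B: v = q/n = 0.01307/0.13 = 0.1005 m/d → t_B = 46.9/0.1005 = 466.5 d
Total t = 2265 + 466.5 = 2731 d
   = 2731 / 365 = 7.48 yr

7.48 years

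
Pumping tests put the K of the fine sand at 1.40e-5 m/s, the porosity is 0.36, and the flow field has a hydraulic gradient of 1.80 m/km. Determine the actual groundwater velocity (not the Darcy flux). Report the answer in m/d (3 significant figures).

0.00605 m/d

K = 1.40e-5 m/s × 86400 s/d = 1.210 m/d
Darcy flux q = K·i = 1.210 × 0.0018 = 0.002177 m/d
Seepage velocity v = q / n = 0.002177 / 0.36 = 0.006048 m/d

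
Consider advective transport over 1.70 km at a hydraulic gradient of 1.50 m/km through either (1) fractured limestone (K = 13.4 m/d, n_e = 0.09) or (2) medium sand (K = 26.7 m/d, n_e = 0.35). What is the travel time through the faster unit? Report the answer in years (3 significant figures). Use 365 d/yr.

Unit 1 (fractured limestone): v = 13.4×0.0015/0.09 = 0.2233 m/d, t = 1700/0.2233 = 7612 d
Unit 2 (medium sand): v = 26.7×0.0015/0.35 = 0.1144 m/d, t = 1700/0.1144 = 14860 d
Faster: 7612 d / 365 = 20.9 yr

20.9 years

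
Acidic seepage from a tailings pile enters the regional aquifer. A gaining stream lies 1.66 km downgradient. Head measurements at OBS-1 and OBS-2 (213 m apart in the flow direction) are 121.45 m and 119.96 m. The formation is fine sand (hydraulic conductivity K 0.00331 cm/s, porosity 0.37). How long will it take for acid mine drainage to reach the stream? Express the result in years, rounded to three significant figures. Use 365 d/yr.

Hydraulic gradient i = (121.45 − 119.96) / 213 = 1.49 / 213 = 0.006995
K = 0.00331 cm/s × 864 = 2.860 m/d
Darcy flux q = K·i = 2.860 × 0.006995 = 0.02001 m/d
Seepage velocity v = q / n = 0.02001 / 0.37 = 0.05407 m/d
L = 1.66 km = 1660 m
t = L / v = 1660 / 0.05407 = 30700 d
   = 30700 / 365 = 84.1 yr

84.1 years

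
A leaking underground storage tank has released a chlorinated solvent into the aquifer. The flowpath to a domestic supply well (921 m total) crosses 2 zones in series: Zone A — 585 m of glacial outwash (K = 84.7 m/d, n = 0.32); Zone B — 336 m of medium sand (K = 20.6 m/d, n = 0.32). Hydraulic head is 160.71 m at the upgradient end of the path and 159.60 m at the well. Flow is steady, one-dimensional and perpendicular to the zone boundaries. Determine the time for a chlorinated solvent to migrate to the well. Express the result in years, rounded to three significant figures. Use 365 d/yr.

Total head drop ΔH = 160.71 − 159.60 = 1.11 m
Steady 1-D flow in series ⇒ the Darcy flux q is identical in every zone and the zone head losses add (resistances L/K in series).
Σ(L/K) = 585/84.7 + 336/20.6 = 6.907 + 16.31 = 23.22 d
q = ΔH / Σ(L/K) = 1.11 / 23.22 = 0.04781 m/d (same in every zone)
Zone A: v = q/n = 0.04781/0.32 = 0.1494 m/d → t_A = 585/0.1494 = 3916 d
Zone B: v = q/n = 0.04781/0.32 = 0.1494 m/d → t_B = 336/0.1494 = 2249 d
Total t = 3916 + 2249 = 6165 d
   = 6165 / 365 = 16.9 yr

16.9 years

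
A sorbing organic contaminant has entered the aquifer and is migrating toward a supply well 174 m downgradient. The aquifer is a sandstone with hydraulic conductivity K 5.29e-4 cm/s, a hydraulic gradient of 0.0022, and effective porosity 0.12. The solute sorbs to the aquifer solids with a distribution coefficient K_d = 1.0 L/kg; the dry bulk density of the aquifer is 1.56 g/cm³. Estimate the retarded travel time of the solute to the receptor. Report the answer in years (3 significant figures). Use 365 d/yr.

K = 5.29e-4 cm/s × 864 = 0.4571 m/d
Specific discharge q = 0.4571 × 0.0022 = 0.001006 m/d
v_s = q/n_e = 0.001006/0.12 = 0.008379 m/d
Retardation R = 1 + ρ_b·K_d/n = 1 + 1.56×1.0/0.12 = 14.00
Contaminant velocity v_c = v/R = 0.008379/14.00 = 5.985e-4 m/d
t = L/v_c = 174/5.985e-4 = 290700 d
   = 290700/365 = 796 yr

796 years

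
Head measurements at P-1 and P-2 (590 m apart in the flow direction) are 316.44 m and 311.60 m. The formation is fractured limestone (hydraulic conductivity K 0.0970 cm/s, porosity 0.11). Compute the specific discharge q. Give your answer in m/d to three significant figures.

Hydraulic gradient i = (316.44 − 311.60) / 590 = 4.84 / 590 = 0.008203
K = 0.0970 cm/s × 864 = 83.81 m/d
Specific discharge q = 83.81 × 0.008203 = 0.6875 m/d

0.688 m/d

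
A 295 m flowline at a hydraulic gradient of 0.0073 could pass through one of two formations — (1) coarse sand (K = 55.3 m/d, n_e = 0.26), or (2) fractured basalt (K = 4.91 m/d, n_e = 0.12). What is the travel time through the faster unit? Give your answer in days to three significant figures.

190 days

Unit 1 (coarse sand): v = 55.3×0.0073/0.26 = 1.553 m/d, t = 295/1.553 = 190.0 d
Unit 2 (fractured basalt): v = 4.91×0.0073/0.12 = 0.2987 m/d, t = 295/0.2987 = 987.6 d
Faster unit: t = 190 d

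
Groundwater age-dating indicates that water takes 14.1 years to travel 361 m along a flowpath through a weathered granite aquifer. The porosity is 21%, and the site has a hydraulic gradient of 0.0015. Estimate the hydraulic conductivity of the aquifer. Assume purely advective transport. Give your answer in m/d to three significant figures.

t = 14.1 years = 5147 d
v = L / t = 361 / 5147 = 0.07014 m/d
K = v · n / i = 0.07014 × 0.21 / 0.0015 = 9.82 m/d

9.82 m/d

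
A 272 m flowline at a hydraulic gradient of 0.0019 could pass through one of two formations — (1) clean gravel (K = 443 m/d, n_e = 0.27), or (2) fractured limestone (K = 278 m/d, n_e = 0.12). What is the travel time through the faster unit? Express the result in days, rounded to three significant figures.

Unit 1 (clean gravel): v = 443×0.0019/0.27 = 3.117 m/d, t = 272/3.117 = 87.25 d
Unit 2 (fractured limestone): v = 278×0.0019/0.12 = 4.402 m/d, t = 272/4.402 = 61.79 d
Faster unit: t = 61.8 d

61.8 days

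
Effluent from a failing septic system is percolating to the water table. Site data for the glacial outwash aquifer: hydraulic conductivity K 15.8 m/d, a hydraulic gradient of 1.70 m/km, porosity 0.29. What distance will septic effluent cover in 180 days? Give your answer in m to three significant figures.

Specific discharge q = 15.8 × 0.0017 = 0.02686 m/d
v_s = q/n_e = 0.02686/0.29 = 0.09262 m/d
L = v × T = 0.09262 × 180 = 16.67 m

16.7 m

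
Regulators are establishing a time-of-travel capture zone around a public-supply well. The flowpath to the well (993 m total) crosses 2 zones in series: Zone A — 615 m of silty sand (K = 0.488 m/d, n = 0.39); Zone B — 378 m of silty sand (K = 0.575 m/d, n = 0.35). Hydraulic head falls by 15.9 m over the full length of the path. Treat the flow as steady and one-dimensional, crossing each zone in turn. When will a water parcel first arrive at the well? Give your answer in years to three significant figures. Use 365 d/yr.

Continuity: the same q passes through each zone, so ΔH = q·Σ(L_j/K_j) — the zones act as resistances in series.
Σ(L/K) = 615/0.488 + 378/0.575 = 1260 + 657.4 = 1918 d
q = ΔH / Σ(L/K) = 15.9 / 1918 = 0.008291 m/d (same in every zone)
Zone A: v = q/n = 0.008291/0.39 = 0.02126 m/d → t_A = 615/0.02126 = 28930 d
Zone B: v = q/n = 0.008291/0.35 = 0.02369 m/d → t_B = 378/0.02369 = 15960 d
Total t = 28930 + 15960 = 44880 d
   = 44880 / 365 = 123 yr

123 years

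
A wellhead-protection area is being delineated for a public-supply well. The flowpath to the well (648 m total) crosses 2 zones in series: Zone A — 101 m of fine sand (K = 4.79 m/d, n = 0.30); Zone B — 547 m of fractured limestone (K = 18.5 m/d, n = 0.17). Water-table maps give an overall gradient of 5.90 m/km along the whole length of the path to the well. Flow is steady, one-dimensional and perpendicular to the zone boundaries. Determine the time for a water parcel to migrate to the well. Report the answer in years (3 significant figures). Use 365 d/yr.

4.48 years

For zones in series the flux q is common to all zones; the equivalent conductivity is the harmonic (thickness-weighted) mean, K_eq = L_total / Σ(L_j/K_j).
Σ(L/K) = 101/4.79 + 547/18.5 = 21.09 + 29.57 = 50.65 d
K_eq = L_total / Σ(L/K) = 648 / 50.65 = 12.79 m/d
q = K_eq · i = 12.79 × 0.0059 = 0.07548 m/d (same in every zone)
Zone A: v = q/n = 0.07548/0.30 = 0.2516 m/d → t_A = 101/0.2516 = 401.4 d
Zone B: v = q/n = 0.07548/0.17 = 0.4440 m/d → t_B = 547/0.4440 = 1232 d
Total t = 401.4 + 1232 = 1633 d
   = 1633 / 365 = 4.48 yr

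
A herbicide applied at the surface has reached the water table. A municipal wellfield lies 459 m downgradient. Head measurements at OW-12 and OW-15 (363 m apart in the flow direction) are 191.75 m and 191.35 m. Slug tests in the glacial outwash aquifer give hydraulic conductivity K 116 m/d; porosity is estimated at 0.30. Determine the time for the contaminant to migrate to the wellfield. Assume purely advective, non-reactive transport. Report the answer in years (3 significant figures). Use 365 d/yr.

2.95 years

Hydraulic gradient i = (191.75 − 191.35) / 363 = 0.40 / 363 = 0.001102
q = Ki = 116 × 0.001102 = 0.1278 m/d
v_s = q/n_e = 0.1278/0.30 = 0.4261 m/d
t = L / v = 459 / 0.4261 = 1077 d
   = 1077 / 365 = 2.95 yr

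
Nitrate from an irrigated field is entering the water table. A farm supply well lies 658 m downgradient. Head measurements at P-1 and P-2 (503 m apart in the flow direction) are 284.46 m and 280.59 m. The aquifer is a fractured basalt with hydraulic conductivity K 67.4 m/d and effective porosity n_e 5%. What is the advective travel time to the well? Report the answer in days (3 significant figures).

63.4 days

Hydraulic gradient i = (284.46 − 280.59) / 503 = 3.87 / 503 = 0.007694
q = Ki = 67.4 × 0.007694 = 0.5186 m/d
v_s = q/n_e = 0.5186/0.05 = 10.37 m/d
t = L / v = 658 / 10.37 = 63.44 d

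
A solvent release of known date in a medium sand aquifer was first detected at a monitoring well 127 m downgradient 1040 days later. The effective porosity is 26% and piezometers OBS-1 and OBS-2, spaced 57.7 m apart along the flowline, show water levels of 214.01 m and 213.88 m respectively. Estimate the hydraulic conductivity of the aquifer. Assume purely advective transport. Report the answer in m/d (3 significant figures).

14.1 m/d

Hydraulic gradient i = (214.01 − 213.88) / 57.7 = 0.13 / 57.7 = 0.002253
v = L / t = 127 / 1040 = 0.1221 m/d
K = v · n / i = 0.1221 × 0.26 / 0.002253 = 14.1 m/d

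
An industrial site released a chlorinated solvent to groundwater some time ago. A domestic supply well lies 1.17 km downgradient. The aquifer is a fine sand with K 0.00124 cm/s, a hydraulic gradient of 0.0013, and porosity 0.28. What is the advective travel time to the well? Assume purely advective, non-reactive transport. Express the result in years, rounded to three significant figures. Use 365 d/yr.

K = 0.00124 cm/s × 864 = 1.071 m/d
Specific discharge q = 1.071 × 0.0013 = 0.001393 m/d
v = Ki/n = 1.071·0.0013/0.28 = 0.004974 m/d
L = 1.17 km = 1170 m
t = L / v = 1170 / 0.004974 = 235200 d
   = 235200 / 365 = 644 yr

644 years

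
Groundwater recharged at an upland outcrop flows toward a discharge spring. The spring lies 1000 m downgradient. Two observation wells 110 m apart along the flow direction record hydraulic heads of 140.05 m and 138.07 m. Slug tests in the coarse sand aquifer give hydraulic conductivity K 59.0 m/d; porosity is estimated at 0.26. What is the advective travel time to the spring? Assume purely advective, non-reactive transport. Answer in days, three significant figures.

245 days

Hydraulic gradient i = (140.05 − 138.07) / 110 = 1.98 / 110 = 0.01800
q = Ki = 59.0 × 0.01800 = 1.062 m/d
Average linear velocity = 1.062 / 0.26 = 4.085 m/d
t = L / v = 1000 / 4.085 = 244.8 d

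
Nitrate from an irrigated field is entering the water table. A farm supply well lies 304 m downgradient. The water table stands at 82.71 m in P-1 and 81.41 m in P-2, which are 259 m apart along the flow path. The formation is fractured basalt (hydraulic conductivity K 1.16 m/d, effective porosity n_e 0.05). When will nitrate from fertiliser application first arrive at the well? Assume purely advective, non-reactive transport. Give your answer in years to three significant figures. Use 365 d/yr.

Hydraulic gradient i = (82.71 − 81.41) / 259 = 1.30 / 259 = 0.005019
q = Ki = 1.16 × 0.005019 = 0.005822 m/d
Seepage velocity v = q / n = 0.005822 / 0.05 = 0.1164 m/d
t = L / v = 304 / 0.1164 = 2611 d
   = 2611 / 365 = 7.15 yr

7.15 years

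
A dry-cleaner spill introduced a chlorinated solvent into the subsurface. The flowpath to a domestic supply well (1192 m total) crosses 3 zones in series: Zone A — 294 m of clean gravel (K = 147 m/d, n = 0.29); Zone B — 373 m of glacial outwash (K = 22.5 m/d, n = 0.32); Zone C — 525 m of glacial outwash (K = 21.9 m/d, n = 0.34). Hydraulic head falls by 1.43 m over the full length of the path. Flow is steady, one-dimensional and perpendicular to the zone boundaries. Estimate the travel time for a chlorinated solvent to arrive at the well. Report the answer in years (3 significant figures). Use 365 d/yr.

Continuity: the same q passes through each zone, so ΔH = q·Σ(L_j/K_j) — the zones act as resistances in series.
Σ(L/K) = 294/147 + 373/22.5 + 525/21.9 = 2.000 + 16.58 + 23.97 = 42.55 d
q = ΔH / Σ(L/K) = 1.43 / 42.55 = 0.03361 m/d (same in every zone)
Zone A: v = q/n = 0.03361/0.29 = 0.1159 m/d → t_A = 294/0.1159 = 2537 d
Zone B: v = q/n = 0.03361/0.32 = 0.1050 m/d → t_B = 373/0.1050 = 3552 d
Zone C: v = q/n = 0.03361/0.34 = 0.09884 m/d → t_C = 525/0.09884 = 5311 d
Total t = 2537 + 3552 + 5311 = 11400 d
   = 11400 / 365 = 31.2 yr

31.2 years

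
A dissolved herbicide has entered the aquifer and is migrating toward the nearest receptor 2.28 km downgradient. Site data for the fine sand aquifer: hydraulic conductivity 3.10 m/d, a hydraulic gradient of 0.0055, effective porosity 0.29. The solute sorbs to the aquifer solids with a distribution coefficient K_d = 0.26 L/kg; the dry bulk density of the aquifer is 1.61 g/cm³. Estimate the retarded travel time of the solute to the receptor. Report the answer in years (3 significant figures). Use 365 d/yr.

260 years

Darcy flux q = K·i = 3.10 × 0.0055 = 0.01705 m/d
v = Ki/n = 3.10·0.0055/0.29 = 0.05879 m/d
Retardation R = 1 + ρ_b·K_d/n = 1 + 1.61×0.26/0.29 = 2.443
Contaminant velocity v_c = v/R = 0.05879/2.443 = 0.02406 m/d
L = 2.28 km = 2280 m
t = L/v_c = 2280/0.02406 = 94760 d
   = 94760/365 = 260 yr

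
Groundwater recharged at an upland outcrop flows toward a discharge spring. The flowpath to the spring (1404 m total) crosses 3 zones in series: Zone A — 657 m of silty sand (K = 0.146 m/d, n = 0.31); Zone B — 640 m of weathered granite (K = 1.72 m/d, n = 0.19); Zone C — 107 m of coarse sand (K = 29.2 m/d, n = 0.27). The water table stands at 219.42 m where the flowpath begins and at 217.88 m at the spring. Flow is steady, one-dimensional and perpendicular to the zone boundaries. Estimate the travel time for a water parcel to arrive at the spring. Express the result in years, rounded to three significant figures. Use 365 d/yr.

3070 years

Total head drop ΔH = 219.42 − 217.88 = 1.54 m
Steady 1-D flow in series ⇒ the Darcy flux q is identical in every zone and the zone head losses add (resistances L/K in series).
Σ(L/K) = 657/0.146 + 640/1.72 + 107/29.2 = 4500 + 372.1 + 3.664 = 4876 d
q = ΔH / Σ(L/K) = 1.54 / 4876 = 3.158e-4 m/d (same in every zone)
Zone A: v = q/n = 3.158e-4/0.31 = 0.001019 m/d → t_A = 657/0.001019 = 644800 d
Zone B: v = q/n = 3.158e-4/0.19 = 0.001662 m/d → t_B = 640/0.001662 = 385000 d
Zone C: v = q/n = 3.158e-4/0.27 = 0.001170 m/d → t_C = 107/0.001170 = 91470 d
Total t = 644800 + 385000 + 91470 = 1.121e6 d
   = 1.121e6 / 365 = 3070 yr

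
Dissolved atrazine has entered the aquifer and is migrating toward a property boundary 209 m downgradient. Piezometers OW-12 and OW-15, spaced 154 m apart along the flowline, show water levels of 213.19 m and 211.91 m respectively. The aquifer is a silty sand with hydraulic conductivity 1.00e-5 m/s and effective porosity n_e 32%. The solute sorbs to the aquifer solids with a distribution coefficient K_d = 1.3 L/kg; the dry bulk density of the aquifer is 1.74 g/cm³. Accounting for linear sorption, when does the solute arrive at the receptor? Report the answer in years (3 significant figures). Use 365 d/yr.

Hydraulic gradient i = (213.19 − 211.91) / 154 = 1.28 / 154 = 0.008312
K = 1.00e-5 m/s × 86400 s/d = 0.8640 m/d
q = Ki = 0.8640 × 0.008312 = 0.007181 m/d
Seepage velocity v = q / n = 0.007181 / 0.32 = 0.02244 m/d
Retardation R = 1 + ρ_b·K_d/n = 1 + 1.74×1.3/0.32 = 8.069
Contaminant velocity v_c = v/R = 0.02244/8.069 = 0.002781 m/d
t = L/v_c = 209/0.002781 = 75140 d
   = 75140/365 = 206 yr

206 years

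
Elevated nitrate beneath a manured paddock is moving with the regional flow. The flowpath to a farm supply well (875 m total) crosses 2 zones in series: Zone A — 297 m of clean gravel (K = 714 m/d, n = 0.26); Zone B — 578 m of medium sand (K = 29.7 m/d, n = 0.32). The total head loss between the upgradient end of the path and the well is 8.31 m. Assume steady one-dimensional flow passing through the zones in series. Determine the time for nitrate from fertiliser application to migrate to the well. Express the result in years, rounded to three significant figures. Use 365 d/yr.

1.72 years

Steady 1-D flow in series ⇒ the Darcy flux q is identical in every zone and the zone head losses add (resistances L/K in series).
Σ(L/K) = 297/714 + 578/29.7 = 0.4160 + 19.46 = 19.88 d
q = ΔH / Σ(L/K) = 8.31 / 19.88 = 0.4181 m/d (same in every zone)
Zone A: v = q/n = 0.4181/0.26 = 1.608 m/d → t_A = 297/1.608 = 184.7 d
Zone B: v = q/n = 0.4181/0.32 = 1.306 m/d → t_B = 578/1.306 = 442.4 d
Total t = 184.7 + 442.4 = 627.1 d
   = 627.1 / 365 = 1.72 yr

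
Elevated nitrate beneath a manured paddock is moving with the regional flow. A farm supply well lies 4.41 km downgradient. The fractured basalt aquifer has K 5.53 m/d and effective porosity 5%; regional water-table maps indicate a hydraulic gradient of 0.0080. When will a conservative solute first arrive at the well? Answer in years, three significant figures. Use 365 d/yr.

13.7 years

q = Ki = 5.53 × 0.0080 = 0.04424 m/d
Average linear velocity = 0.04424 / 0.05 = 0.8848 m/d
L = 4.41 km = 4410 m
t = L / v = 4410 / 0.8848 = 4984 d
   = 4984 / 365 = 13.7 yr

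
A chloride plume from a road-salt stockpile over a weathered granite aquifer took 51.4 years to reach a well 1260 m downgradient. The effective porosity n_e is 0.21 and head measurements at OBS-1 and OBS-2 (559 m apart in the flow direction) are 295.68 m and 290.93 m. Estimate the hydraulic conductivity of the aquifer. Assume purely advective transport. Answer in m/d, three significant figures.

1.66 m/d

Hydraulic gradient i = (295.68 − 290.93) / 559 = 4.75 / 559 = 0.008497
t = 51.4 years = 18760 d
v = L / t = 1260 / 18760 = 0.06716 m/d
K = v · n / i = 0.06716 × 0.21 / 0.008497 = 1.66 m/d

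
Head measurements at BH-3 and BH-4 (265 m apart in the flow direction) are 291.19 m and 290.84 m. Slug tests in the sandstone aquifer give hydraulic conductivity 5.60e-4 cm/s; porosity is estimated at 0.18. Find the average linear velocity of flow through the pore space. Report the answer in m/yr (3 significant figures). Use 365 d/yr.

1.30 m/yr

Hydraulic gradient i = (291.19 − 290.84) / 265 = 0.35 / 265 = 0.001321
K = 5.60e-4 cm/s × 864 = 0.4838 m/d
Darcy flux q = K·i = 0.4838 × 0.001321 = 6.390e-4 m/d
Average linear velocity = 6.390e-4 / 0.18 = 0.003550 m/d
   = 0.003550 × 365 = 1.30 m/yr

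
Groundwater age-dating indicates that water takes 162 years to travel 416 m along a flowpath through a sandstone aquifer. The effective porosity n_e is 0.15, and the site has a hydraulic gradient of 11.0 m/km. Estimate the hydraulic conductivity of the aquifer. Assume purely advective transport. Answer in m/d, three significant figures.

t = 162 years = 59130 d
v = L / t = 416 / 59130 = 0.007035 m/d
K = v · n / i = 0.007035 × 0.15 / 0.011 = 0.0959 m/d

0.0959 m/d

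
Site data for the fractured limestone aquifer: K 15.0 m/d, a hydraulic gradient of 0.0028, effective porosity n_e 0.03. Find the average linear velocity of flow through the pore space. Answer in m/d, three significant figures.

Darcy flux q = K·i = 15.0 × 0.0028 = 0.04200 m/d
Seepage velocity v = q / n = 0.04200 / 0.03 = 1.400 m/d

1.40 m/d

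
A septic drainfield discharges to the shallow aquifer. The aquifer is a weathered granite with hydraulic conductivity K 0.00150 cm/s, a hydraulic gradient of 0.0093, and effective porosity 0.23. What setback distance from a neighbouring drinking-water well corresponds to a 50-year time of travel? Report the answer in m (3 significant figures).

956 m

K = 0.00150 cm/s × 864 = 1.296 m/d
Darcy flux q = K·i = 1.296 × 0.0093 = 0.01205 m/d
v_s = q/n_e = 0.01205/0.23 = 0.05240 m/d
T = 50 yr × 365 = 18250 d
L = v × T = 0.05240 × 18250 = 956.4 m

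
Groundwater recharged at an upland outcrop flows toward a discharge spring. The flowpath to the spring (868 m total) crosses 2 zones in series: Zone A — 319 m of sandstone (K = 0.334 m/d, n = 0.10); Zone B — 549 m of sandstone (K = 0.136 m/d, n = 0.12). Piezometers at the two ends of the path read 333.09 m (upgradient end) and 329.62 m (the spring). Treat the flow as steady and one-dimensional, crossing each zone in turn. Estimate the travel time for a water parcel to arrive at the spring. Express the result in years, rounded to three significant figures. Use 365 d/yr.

385 years

Total head drop ΔH = 333.09 − 329.62 = 3.47 m
Continuity: the same q passes through each zone, so ΔH = q·Σ(L_j/K_j) — the zones act as resistances in series.
Σ(L/K) = 319/0.334 + 549/0.136 = 955.1 + 4037 = 4992 d
q = ΔH / Σ(L/K) = 3.47 / 4992 = 6.951e-4 m/d (same in every zone)
Zone A: v = q/n = 6.951e-4/0.10 = 0.006951 m/d → t_A = 319/0.006951 = 45890 d
Zone B: v = q/n = 6.951e-4/0.12 = 0.005793 m/d → t_B = 549/0.005793 = 94770 d
Total t = 45890 + 94770 = 140700 d
   = 140700 / 365 = 385 yr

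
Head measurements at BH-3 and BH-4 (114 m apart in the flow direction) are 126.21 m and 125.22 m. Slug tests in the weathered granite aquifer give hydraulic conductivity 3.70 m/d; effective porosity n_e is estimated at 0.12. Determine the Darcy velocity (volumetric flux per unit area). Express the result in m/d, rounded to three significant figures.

Hydraulic gradient i = (126.21 − 125.22) / 114 = 0.99 / 114 = 0.008684
Specific discharge q = 3.70 × 0.008684 = 0.03213 m/d

0.0321 m/d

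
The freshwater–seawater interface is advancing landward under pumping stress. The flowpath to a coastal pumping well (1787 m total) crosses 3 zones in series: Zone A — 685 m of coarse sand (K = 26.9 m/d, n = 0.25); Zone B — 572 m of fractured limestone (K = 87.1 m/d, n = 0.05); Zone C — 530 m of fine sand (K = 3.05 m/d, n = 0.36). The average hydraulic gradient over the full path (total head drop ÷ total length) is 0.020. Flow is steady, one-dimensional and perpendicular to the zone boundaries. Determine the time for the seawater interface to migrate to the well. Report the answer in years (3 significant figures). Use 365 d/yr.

For zones in series the flux q is common to all zones; the equivalent conductivity is the harmonic (thickness-weighted) mean, K_eq = L_total / Σ(L_j/K_j).
Σ(L/K) = 685/26.9 + 572/87.1 + 530/3.05 = 25.46 + 6.567 + 173.8 = 205.8 d
K_eq = L_total / Σ(L/K) = 1787 / 205.8 = 8.683 m/d
q = K_eq · i = 8.683 × 0.020 = 0.1737 m/d (same in every zone)
Zone A: v = q/n = 0.1737/0.25 = 0.6946 m/d → t_A = 685/0.6946 = 986.1 d
Zone B: v = q/n = 0.1737/0.05 = 3.473 m/d → t_B = 572/3.473 = 164.7 d
Zone C: v = q/n = 0.1737/0.36 = 0.4824 m/d → t_C = 530/0.4824 = 1099 d
Total t = 986.1 + 164.7 + 1099 = 2249 d
   = 2249 / 365 = 6.16 yr

6.16 years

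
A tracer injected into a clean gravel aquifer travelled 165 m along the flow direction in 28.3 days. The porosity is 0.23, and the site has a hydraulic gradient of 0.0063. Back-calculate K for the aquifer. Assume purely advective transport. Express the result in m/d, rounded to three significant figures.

v = L / t = 165 / 28.3 = 5.830 m/d
K = v · n / i = 5.830 × 0.23 / 0.0063 = 213 m/d

213 m/d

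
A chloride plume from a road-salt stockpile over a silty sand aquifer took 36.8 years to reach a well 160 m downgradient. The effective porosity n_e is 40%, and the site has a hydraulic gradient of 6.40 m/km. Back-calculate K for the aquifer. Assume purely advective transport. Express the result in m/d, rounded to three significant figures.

t = 36.8 years = 13430 d
v = L / t = 160 / 13430 = 0.01191 m/d
K = v · n / i = 0.01191 × 0.40 / 0.0064 = 0.744 m/d

0.744 m/d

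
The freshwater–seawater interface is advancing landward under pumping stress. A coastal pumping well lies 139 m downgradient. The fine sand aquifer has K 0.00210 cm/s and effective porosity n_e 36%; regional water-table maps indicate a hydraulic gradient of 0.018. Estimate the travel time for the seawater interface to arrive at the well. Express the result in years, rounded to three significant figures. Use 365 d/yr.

4.20 years

K = 0.00210 cm/s × 864 = 1.814 m/d
Darcy flux q = K·i = 1.814 × 0.018 = 0.03266 m/d
Seepage velocity v = q / n = 0.03266 / 0.36 = 0.09072 m/d
t = L / v = 139 / 0.09072 = 1532 d
   = 1532 / 365 = 4.20 yr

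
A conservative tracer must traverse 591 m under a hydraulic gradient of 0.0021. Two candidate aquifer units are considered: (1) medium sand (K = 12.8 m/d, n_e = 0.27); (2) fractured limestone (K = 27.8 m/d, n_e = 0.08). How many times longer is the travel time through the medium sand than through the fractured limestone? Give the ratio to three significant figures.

Unit 1 (medium sand): v = 12.8×0.0021/0.27 = 0.09956 m/d, t = 591/0.09956 = 5936 d
Unit 2 (fractured limestone): v = 27.8×0.0021/0.08 = 0.7298 m/d, t = 591/0.7298 = 809.9 d
t(medium sand) / t(fractured limestone) = 5936/809.9 = 7.33

7.33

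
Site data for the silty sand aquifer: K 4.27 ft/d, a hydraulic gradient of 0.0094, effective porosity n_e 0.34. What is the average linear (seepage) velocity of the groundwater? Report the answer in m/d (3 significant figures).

0.0360 m/d

K = 4.27 ft/d × 0.3048 = 1.301 m/d
q = Ki = 1.301 × 0.0094 = 0.01223 m/d
Seepage velocity v = q / n = 0.01223 / 0.34 = 0.03598 m/d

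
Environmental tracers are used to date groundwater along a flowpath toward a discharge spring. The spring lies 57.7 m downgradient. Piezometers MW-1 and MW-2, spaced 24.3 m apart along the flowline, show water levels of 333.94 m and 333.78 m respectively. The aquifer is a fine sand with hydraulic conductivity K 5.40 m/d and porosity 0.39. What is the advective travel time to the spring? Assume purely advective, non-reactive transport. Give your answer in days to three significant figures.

633 days

Hydraulic gradient i = (333.94 − 333.78) / 24.3 = 0.16 / 24.3 = 0.006584
Specific discharge q = 5.40 × 0.006584 = 0.03556 m/d
v_s = q/n_e = 0.03556/0.39 = 0.09117 m/d
t = L / v = 57.7 / 0.09117 = 632.9 d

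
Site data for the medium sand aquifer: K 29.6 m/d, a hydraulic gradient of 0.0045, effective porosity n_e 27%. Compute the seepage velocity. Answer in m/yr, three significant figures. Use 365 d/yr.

180 m/yr

Darcy flux q = K·i = 29.6 × 0.0045 = 0.1332 m/d
Average linear velocity = 0.1332 / 0.27 = 0.4933 m/d
   = 0.4933 × 365 = 180 m/yr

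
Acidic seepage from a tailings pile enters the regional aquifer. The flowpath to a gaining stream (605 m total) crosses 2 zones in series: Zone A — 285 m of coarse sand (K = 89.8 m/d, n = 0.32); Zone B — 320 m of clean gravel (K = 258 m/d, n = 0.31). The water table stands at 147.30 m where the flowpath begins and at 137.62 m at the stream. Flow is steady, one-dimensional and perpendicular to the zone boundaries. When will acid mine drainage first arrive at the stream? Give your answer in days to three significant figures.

Total head drop ΔH = 147.30 − 137.62 = 9.68 m
Continuity: the same q passes through each zone, so ΔH = q·Σ(L_j/K_j) — the zones act as resistances in series.
Σ(L/K) = 285/89.8 + 320/258 = 3.174 + 1.240 = 4.414 d
q = ΔH / Σ(L/K) = 9.68 / 4.414 = 2.193 m/d (same in every zone)
Zone A: v = q/n = 2.193/0.32 = 6.853 m/d → t_A = 285/6.853 = 41.59 d
Zone B: v = q/n = 2.193/0.31 = 7.074 m/d → t_B = 320/7.074 = 45.23 d
Total t = 41.59 + 45.23 = 86.82 d

86.8 days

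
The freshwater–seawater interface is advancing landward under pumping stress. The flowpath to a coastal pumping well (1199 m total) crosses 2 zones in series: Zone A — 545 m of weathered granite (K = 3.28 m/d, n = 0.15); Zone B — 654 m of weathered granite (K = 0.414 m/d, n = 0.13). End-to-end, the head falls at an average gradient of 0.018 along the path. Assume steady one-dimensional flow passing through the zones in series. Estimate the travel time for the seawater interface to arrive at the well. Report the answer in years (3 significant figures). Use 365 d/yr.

37.0 years

Continuity: the same q passes through each zone, so ΔH = q·Σ(L_j/K_j) — the zones act as resistances in series.
Σ(L/K) = 545/3.28 + 654/0.414 = 166.2 + 1580 = 1746 d
K_eq = L_total / Σ(L/K) = 1199 / 1746 = 0.6868 m/d
q = K_eq · i = 0.6868 × 0.018 = 0.01236 m/d (same in every zone)
Zone A: v = q/n = 0.01236/0.15 = 0.08241 m/d → t_A = 545/0.08241 = 6613 d
Zone B: v = q/n = 0.01236/0.13 = 0.09509 m/d → t_B = 654/0.09509 = 6878 d
Total t = 6613 + 6878 = 13490 d
   = 13490 / 365 = 37.0 yr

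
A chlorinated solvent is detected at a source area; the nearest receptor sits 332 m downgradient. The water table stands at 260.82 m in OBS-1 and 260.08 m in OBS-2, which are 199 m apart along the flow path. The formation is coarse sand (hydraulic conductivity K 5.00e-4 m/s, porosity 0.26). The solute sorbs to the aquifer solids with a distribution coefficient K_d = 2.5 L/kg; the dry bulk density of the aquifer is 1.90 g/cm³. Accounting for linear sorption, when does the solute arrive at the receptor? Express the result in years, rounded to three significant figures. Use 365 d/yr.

28.4 years

Hydraulic gradient i = (260.82 − 260.08) / 199 = 0.74 / 199 = 0.003719
K = 5.00e-4 m/s × 86400 s/d = 43.20 m/d
Darcy flux q = K·i = 43.20 × 0.003719 = 0.1606 m/d
Seepage velocity v = q / n = 0.1606 / 0.26 = 0.6179 m/d
Retardation R = 1 + ρ_b·K_d/n = 1 + 1.90×2.5/0.26 = 19.27
Contaminant velocity v_c = v/R = 0.6179/19.27 = 0.03206 m/d
t = L/v_c = 332/0.03206 = 10350 d
   = 10350/365 = 28.4 yr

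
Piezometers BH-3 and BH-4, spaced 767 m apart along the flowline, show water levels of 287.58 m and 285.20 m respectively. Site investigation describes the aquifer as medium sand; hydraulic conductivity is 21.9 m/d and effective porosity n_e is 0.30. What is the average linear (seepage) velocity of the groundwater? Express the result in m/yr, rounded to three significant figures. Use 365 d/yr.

Hydraulic gradient i = (287.58 − 285.20) / 767 = 2.38 / 767 = 0.003103
Specific discharge q = 21.9 × 0.003103 = 0.06796 m/d
v_s = q/n_e = 0.06796/0.30 = 0.2265 m/d
   = 0.2265 × 365 = 82.7 m/yr

82.7 m/yr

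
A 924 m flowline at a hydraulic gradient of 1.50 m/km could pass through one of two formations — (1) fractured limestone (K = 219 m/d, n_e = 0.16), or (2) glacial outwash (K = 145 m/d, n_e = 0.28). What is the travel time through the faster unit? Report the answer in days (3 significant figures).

450 days

Unit 1 (fractured limestone): v = 219×0.0015/0.16 = 2.053 m/d, t = 924/2.053 = 450.0 d
Unit 2 (glacial outwash): v = 145×0.0015/0.28 = 0.7768 m/d, t = 924/0.7768 = 1190 d
Faster unit: t = 450 d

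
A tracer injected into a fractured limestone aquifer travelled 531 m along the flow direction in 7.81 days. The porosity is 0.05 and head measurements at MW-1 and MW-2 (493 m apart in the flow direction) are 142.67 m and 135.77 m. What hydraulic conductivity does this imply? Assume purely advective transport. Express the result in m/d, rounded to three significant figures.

243 m/d

Hydraulic gradient i = (142.67 − 135.77) / 493 = 6.90 / 493 = 0.01400
v = L / t = 531 / 7.81 = 67.99 m/d
K = v · n / i = 67.99 × 0.05 / 0.01400 = 243 m/d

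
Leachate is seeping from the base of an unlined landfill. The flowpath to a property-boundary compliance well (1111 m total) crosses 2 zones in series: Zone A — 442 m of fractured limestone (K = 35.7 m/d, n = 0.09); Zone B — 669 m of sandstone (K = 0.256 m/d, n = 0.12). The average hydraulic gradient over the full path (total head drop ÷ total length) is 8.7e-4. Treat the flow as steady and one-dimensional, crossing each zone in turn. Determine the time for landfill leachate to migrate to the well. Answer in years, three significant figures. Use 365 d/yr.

Steady 1-D flow in series ⇒ the Darcy flux q is identical in every zone and the zone head losses add (resistances L/K in series).
Σ(L/K) = 442/35.7 + 669/0.256 = 12.38 + 2613 = 2626 d
K_eq = L_total / Σ(L/K) = 1111 / 2626 = 0.4231 m/d
q = K_eq · i = 0.4231 × 8.7e-4 = 3.681e-4 m/d (same in every zone)
Zone A: v = q/n = 3.681e-4/0.09 = 0.004090 m/d → t_A = 442/0.004090 = 108100 d
Zone B: v = q/n = 3.681e-4/0.12 = 0.003068 m/d → t_B = 669/0.003068 = 218100 d
Total t = 108100 + 218100 = 326100 d
   = 326100 / 365 = 894 yr

894 years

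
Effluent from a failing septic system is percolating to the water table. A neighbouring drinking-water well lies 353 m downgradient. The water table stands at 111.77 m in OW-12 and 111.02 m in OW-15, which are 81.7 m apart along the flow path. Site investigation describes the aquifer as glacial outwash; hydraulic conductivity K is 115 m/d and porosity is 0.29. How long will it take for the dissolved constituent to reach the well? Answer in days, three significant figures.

Hydraulic gradient i = (111.77 − 111.02) / 81.7 = 0.75 / 81.7 = 0.009180
q = Ki = 115 × 0.009180 = 1.056 m/d
v = Ki/n = 115·0.009180/0.29 = 3.640 m/d
t = L / v = 353 / 3.640 = 96.97 d

97.0 days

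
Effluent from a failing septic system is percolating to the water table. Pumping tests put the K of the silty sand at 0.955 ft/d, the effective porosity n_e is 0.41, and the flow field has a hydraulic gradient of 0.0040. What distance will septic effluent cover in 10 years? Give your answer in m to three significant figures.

K = 0.955 ft/d × 0.3048 = 0.2911 m/d
Darcy flux q = K·i = 0.2911 × 0.0040 = 0.001164 m/d
v = Ki/n = 0.2911·0.0040/0.41 = 0.002840 m/d
T = 10 yr × 365 = 3650 d
L = v × T = 0.002840 × 3650 = 10.37 m

10.4 m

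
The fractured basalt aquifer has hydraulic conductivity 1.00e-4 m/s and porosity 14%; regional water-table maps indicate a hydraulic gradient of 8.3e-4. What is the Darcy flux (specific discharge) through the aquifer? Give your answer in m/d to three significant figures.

0.00717 m/d

K = 1.00e-4 m/s × 86400 s/d = 8.640 m/d
Darcy flux q = K·i = 8.640 × 8.3e-4 = 0.007171 m/d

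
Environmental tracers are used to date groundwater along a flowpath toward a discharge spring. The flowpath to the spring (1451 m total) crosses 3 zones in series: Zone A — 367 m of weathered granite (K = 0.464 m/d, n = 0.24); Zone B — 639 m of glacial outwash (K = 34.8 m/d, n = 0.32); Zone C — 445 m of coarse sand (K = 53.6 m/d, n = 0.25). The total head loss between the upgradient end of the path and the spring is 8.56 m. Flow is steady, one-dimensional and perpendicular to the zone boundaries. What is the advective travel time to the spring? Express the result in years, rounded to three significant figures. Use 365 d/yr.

Continuity: the same q passes through each zone, so ΔH = q·Σ(L_j/K_j) — the zones act as resistances in series.
Σ(L/K) = 367/0.464 + 639/34.8 + 445/53.6 = 790.9 + 18.36 + 8.302 = 817.6 d
q = ΔH / Σ(L/K) = 8.56 / 817.6 = 0.01047 m/d (same in every zone)
Zone A: v = q/n = 0.01047/0.24 = 0.04362 m/d → t_A = 367/0.04362 = 8413 d
Zone B: v = q/n = 0.01047/0.32 = 0.03272 m/d → t_B = 639/0.03272 = 19530 d
Zone C: v = q/n = 0.01047/0.25 = 0.04188 m/d → t_C = 445/0.04188 = 10630 d
Total t = 8413 + 19530 + 10630 = 38570 d
   = 38570 / 365 = 106 yr

106 years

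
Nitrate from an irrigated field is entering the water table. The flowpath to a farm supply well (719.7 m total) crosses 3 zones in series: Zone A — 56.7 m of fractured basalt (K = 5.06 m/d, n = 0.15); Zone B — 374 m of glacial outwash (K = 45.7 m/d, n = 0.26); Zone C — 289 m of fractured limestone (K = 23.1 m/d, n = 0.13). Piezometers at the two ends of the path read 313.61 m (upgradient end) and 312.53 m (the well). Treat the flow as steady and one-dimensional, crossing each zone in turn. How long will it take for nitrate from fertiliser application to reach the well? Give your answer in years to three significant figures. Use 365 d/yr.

11.6 years

Total head drop ΔH = 313.61 − 312.53 = 1.08 m
Steady 1-D flow in series ⇒ the Darcy flux q is identical in every zone and the zone head losses add (resistances L/K in series).
Σ(L/K) = 56.7/5.06 + 374/45.7 + 289/23.1 = 11.21 + 8.184 + 12.51 = 31.90 d
q = ΔH / Σ(L/K) = 1.08 / 31.90 = 0.03386 m/d (same in every zone)
Zone A: v = q/n = 0.03386/0.15 = 0.2257 m/d → t_A = 56.7/0.2257 = 251.2 d
Zone B: v = q/n = 0.03386/0.26 = 0.1302 m/d → t_B = 374/0.1302 = 2872 d
Zone C: v = q/n = 0.03386/0.13 = 0.2604 m/d → t_C = 289/0.2604 = 1110 d
Total t = 251.2 + 2872 + 1110 = 4233 d
   = 4233 / 365 = 11.6 yr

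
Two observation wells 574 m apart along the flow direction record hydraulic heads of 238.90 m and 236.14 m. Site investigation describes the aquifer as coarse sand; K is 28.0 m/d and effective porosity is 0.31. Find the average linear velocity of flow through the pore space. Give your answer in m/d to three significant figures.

0.434 m/d

Hydraulic gradient i = (238.90 − 236.14) / 574 = 2.76 / 574 = 0.004808
q = Ki = 28.0 × 0.004808 = 0.1346 m/d
Average linear velocity = 0.1346 / 0.31 = 0.4343 m/d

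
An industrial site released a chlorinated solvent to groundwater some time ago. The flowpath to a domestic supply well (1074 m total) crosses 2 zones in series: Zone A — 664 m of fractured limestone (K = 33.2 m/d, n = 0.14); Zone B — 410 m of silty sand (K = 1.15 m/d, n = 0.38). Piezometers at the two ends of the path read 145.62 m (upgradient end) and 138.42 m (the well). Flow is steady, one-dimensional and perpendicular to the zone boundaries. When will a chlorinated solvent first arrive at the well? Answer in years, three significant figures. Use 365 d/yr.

35.6 years

Total head drop ΔH = 145.62 − 138.42 = 7.20 m
Continuity: the same q passes through each zone, so ΔH = q·Σ(L_j/K_j) — the zones act as resistances in series.
Σ(L/K) = 664/33.2 + 410/1.15 = 20.00 + 356.5 = 376.5 d
q = ΔH / Σ(L/K) = 7.20 / 376.5 = 0.01912 m/d (same in every zone)
Zone A: v = q/n = 0.01912/0.14 = 0.1366 m/d → t_A = 664/0.1366 = 4861 d
Zone B: v = q/n = 0.01912/0.38 = 0.05032 m/d → t_B = 410/0.05032 = 8148 d
Total t = 4861 + 8148 = 13010 d
   = 13010 / 365 = 35.6 yr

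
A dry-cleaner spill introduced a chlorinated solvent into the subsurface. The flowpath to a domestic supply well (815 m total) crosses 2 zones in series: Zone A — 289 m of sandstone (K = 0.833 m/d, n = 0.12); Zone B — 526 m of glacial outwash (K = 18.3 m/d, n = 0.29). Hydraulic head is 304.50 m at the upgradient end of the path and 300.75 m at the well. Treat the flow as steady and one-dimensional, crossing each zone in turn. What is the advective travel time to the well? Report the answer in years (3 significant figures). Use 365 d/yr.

Total head drop ΔH = 304.50 − 300.75 = 3.75 m
Continuity: the same q passes through each zone, so ΔH = q·Σ(L_j/K_j) — the zones act as resistances in series.
Σ(L/K) = 289/0.833 + 526/18.3 = 346.9 + 28.74 = 375.7 d
q = ΔH / Σ(L/K) = 3.75 / 375.7 = 0.009982 m/d (same in every zone)
Zone A: v = q/n = 0.009982/0.12 = 0.08318 m/d → t_A = 289/0.08318 = 3474 d
Zone B: v = q/n = 0.009982/0.29 = 0.03442 m/d → t_B = 526/0.03442 = 15280 d
Total t = 3474 + 15280 = 18760 d
   = 18760 / 365 = 51.4 yr

51.4 years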